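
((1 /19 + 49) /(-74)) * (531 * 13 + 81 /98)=-4576.36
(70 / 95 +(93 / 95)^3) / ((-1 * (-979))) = 1436107/839370125 = 0.00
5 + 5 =10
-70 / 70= -1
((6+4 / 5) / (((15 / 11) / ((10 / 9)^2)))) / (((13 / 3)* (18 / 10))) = 7480/9477 = 0.79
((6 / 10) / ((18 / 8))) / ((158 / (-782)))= -1564/1185 = -1.32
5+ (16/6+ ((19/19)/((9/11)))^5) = 613760/59049 = 10.39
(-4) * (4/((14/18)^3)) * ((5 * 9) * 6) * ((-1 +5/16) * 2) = 12624.66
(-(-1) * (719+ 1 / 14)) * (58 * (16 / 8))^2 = 67730776/7 = 9675825.14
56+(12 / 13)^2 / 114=179840/3211 = 56.01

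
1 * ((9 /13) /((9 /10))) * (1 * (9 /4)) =45/26 = 1.73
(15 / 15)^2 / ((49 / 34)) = 34/49 = 0.69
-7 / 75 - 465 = -34882/75 = -465.09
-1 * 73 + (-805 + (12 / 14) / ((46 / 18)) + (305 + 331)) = -38908/161 = -241.66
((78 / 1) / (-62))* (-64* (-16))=-39936/31 = -1288.26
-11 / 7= -1.57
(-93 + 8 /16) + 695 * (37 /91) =34595/182 = 190.08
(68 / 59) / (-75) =-68/4425 = -0.02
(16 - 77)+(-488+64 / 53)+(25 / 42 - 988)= -1535.20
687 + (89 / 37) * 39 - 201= 21453/37 = 579.81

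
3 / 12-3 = -11/4 = -2.75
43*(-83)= -3569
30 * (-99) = -2970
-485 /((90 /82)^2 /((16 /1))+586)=-13044560/15763081 = -0.83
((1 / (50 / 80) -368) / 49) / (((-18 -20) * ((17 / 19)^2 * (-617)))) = -17404/43686685 = 0.00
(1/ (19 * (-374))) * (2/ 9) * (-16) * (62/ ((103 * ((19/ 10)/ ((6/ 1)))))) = 19840/20859663 = 0.00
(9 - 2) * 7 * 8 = 392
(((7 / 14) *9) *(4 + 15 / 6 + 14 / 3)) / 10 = 201/40 = 5.02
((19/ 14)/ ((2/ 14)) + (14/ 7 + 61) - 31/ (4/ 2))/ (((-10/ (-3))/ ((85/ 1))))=2907/2 = 1453.50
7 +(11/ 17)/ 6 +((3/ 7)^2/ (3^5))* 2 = 319793/44982 = 7.11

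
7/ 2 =3.50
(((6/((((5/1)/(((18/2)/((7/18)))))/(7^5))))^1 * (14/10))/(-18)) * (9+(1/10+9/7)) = -377033.83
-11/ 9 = -1.22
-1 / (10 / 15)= -3/2 = -1.50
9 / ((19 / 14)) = 6.63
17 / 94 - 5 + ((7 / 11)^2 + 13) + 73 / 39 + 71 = 36133453/443586 = 81.46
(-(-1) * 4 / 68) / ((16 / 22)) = 11/136 = 0.08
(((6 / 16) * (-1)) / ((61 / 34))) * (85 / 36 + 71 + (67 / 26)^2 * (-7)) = -1389937/247416 = -5.62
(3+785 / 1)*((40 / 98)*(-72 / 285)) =-75648/931 = -81.25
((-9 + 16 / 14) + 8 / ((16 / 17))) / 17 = 9/238 = 0.04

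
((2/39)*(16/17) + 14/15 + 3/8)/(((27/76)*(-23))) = -683563/4117230 = -0.17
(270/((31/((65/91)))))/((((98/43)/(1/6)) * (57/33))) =106425/404054 = 0.26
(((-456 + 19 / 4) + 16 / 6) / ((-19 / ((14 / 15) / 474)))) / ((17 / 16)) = 150724/3444795 = 0.04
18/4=9/2 = 4.50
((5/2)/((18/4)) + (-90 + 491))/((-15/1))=-26.77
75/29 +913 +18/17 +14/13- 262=4202522/6409 = 655.72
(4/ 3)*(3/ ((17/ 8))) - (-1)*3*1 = 83/17 = 4.88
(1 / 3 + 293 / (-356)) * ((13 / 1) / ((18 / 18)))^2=-82.76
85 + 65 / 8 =745/8 = 93.12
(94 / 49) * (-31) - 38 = -4776/49 = -97.47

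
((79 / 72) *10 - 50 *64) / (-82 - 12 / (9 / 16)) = 30.86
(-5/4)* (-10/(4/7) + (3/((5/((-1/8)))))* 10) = 365/16 = 22.81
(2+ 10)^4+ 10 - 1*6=20740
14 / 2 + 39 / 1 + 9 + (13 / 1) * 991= 12938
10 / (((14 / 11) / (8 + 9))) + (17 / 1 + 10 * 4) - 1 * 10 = 1264/7 = 180.57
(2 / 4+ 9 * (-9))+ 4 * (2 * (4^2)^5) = 8388527.50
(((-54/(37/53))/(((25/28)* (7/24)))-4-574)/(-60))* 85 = 6879917/5550 = 1239.62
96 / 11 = 8.73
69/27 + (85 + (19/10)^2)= 82049/900 = 91.17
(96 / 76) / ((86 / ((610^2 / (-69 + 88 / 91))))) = -406333200/5058047 = -80.33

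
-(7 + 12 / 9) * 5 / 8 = -125/24 = -5.21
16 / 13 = 1.23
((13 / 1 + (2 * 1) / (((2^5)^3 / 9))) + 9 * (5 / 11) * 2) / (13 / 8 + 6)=3817571/1374208 = 2.78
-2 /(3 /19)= -38/3 = -12.67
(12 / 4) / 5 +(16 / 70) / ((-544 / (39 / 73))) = 20841/34748 = 0.60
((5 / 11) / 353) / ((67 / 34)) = 170/260161 = 0.00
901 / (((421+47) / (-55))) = -49555/468 = -105.89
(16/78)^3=0.01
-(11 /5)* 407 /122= -4477/610 = -7.34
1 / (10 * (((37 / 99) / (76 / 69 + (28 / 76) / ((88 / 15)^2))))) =0.30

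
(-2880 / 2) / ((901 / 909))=-1308960/901 = -1452.79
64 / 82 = 32/41 = 0.78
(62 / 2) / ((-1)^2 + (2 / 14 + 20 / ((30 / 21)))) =2.05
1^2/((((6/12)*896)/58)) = 29/224 = 0.13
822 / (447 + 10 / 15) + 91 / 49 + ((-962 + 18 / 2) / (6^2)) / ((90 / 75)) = -37296029/2030616 = -18.37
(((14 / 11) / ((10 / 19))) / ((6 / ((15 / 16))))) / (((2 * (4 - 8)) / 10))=-665/1408 = -0.47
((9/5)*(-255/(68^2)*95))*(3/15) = -513/272 = -1.89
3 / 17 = 0.18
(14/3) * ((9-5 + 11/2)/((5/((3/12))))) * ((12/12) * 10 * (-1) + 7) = -133/20 = -6.65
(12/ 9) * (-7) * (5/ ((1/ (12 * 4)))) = -2240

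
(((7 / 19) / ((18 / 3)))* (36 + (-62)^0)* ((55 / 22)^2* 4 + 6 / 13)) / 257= 85729/380874 = 0.23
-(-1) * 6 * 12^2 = 864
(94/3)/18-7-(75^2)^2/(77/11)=-854297869/189 = -4520094.54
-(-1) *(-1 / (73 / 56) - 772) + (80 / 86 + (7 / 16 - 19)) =-39697019/50224 = -790.40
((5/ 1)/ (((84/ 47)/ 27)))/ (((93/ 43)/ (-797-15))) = -879135/31 = -28359.19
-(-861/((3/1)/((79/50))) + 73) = 380.46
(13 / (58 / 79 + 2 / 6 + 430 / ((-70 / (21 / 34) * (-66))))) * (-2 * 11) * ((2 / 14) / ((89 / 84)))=-608411232/17749715 = -34.28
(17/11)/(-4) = -0.39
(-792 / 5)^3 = -496793088/125 = -3974344.70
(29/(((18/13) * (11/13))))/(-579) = -4901/114642 = -0.04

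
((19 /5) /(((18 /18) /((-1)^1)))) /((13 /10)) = -38/13 = -2.92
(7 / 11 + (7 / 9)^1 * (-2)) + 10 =899/99 = 9.08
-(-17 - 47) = 64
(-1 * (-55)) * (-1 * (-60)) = 3300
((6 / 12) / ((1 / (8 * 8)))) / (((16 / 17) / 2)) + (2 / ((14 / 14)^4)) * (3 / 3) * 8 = 84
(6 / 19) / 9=2/57 = 0.04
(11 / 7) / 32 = 11/224 = 0.05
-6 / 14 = -3/7 = -0.43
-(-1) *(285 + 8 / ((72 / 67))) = 2632/9 = 292.44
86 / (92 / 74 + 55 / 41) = 130462/3921 = 33.27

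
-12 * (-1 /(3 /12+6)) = 48/25 = 1.92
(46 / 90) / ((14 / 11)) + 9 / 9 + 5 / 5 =1513/630 = 2.40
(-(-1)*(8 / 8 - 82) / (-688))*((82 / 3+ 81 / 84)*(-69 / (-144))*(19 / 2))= 15.17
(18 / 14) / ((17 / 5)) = 45/119 = 0.38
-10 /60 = -1/6 = -0.17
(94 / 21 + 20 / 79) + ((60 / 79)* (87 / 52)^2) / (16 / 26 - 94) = 492918053/104729352 = 4.71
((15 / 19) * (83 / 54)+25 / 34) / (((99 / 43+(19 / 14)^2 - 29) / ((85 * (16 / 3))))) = -763913920/21493161 = -35.54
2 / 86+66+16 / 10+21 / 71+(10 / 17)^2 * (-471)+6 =-392881414/4411585 = -89.06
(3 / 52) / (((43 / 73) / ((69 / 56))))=15111/125216 = 0.12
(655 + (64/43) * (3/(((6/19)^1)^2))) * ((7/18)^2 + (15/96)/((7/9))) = 576741419/2340576 = 246.41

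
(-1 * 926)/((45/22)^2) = -448184/2025 = -221.33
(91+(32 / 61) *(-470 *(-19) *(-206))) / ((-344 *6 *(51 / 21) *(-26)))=-412027063/55649568 = -7.40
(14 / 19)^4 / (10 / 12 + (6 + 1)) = 230496/6125087 = 0.04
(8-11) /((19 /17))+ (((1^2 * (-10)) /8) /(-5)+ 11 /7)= -459/532 = -0.86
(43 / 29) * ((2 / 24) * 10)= 215/174 = 1.24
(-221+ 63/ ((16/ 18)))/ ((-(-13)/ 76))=-22819/26 = -877.65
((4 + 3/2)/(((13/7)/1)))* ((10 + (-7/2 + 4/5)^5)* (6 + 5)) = -869732633/200000 = -4348.66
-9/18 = -1/2 = -0.50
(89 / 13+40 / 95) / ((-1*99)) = -1795/24453 = -0.07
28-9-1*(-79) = 98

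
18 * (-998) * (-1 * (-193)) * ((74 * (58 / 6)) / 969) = -826699288/323 = -2559440.52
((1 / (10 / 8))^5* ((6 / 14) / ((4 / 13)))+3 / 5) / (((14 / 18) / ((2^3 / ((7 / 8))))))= 12.42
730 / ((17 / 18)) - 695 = 1325/17 = 77.94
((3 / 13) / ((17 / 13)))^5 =243/1419857 = 0.00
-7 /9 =-0.78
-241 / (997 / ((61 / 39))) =-14701/38883 = -0.38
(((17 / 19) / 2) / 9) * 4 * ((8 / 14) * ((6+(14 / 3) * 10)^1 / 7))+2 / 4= 1.35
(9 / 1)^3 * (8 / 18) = 324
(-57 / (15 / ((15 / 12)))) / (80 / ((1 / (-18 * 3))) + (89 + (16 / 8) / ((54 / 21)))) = 171/152288 = 0.00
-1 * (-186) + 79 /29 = 5473/29 = 188.72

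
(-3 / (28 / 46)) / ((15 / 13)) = -299/70 = -4.27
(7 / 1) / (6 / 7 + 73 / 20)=980/631 = 1.55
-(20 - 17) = -3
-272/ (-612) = 4/9 = 0.44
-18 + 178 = 160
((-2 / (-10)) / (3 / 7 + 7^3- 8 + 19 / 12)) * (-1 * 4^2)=-1344/141545 = -0.01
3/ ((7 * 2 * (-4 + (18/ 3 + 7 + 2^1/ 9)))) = 27/1162 = 0.02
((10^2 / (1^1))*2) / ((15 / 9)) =120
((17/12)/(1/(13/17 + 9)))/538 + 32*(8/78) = 46269/13988 = 3.31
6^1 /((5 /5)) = 6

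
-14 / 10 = -1.40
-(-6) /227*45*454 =540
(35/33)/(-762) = -35/25146 = 0.00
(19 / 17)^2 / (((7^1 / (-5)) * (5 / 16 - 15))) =5776/95081 = 0.06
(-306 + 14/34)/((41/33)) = -171435/697 = -245.96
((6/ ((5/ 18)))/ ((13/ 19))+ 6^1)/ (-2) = -1221/65 = -18.78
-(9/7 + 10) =-79/7 = -11.29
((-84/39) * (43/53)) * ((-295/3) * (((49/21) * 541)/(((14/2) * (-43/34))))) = -151934440/6201 = -24501.60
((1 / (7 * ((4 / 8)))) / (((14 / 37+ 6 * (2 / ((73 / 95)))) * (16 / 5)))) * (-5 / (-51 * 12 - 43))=13505/316929872 = 0.00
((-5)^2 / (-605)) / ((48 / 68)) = -85/1452 = -0.06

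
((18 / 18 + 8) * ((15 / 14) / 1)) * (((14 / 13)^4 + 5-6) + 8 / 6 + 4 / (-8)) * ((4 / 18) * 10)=5048375/199927 = 25.25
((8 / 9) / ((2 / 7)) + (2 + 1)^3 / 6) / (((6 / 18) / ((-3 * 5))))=-685/2 = -342.50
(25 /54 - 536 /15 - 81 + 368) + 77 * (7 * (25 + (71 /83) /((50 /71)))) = 805720864/56025 = 14381.45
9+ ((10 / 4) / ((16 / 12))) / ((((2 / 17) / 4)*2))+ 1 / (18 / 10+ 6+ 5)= 2621/64 = 40.95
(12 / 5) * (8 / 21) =32/35 = 0.91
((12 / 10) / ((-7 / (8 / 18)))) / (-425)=8/44625 = 0.00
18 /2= 9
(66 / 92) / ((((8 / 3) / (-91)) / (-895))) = 8063055/368 = 21910.48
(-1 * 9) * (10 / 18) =-5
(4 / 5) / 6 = 2/15 = 0.13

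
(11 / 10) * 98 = 539/5 = 107.80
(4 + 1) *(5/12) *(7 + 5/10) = 125/8 = 15.62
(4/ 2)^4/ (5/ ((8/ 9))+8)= 128/109 = 1.17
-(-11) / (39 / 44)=484/39 = 12.41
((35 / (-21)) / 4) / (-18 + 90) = -5/864 = -0.01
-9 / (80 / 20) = -9/4 = -2.25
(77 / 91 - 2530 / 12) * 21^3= -1944691.27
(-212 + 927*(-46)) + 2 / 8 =-171415/4 = -42853.75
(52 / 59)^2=2704/3481 = 0.78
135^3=2460375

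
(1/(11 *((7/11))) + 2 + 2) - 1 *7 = -20/7 = -2.86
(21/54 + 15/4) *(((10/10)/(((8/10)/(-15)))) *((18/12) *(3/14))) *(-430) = 10726.00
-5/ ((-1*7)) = 5/7 = 0.71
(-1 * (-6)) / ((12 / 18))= 9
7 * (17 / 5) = 119/5 = 23.80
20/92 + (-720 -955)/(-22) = 38635/506 = 76.35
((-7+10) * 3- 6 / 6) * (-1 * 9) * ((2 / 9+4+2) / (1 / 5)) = -2240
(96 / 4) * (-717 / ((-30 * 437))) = 2868/2185 = 1.31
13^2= 169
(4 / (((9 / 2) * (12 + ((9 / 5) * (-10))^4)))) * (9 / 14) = 1/183729 = 0.00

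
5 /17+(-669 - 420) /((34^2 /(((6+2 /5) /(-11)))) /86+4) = 4267553/74477 = 57.30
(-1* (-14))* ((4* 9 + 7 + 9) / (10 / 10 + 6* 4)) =728/25 = 29.12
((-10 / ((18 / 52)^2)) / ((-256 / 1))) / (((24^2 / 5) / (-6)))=-4225/248832 = -0.02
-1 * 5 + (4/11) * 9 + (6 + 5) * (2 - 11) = -1108/11 = -100.73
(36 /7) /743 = 36/5201 = 0.01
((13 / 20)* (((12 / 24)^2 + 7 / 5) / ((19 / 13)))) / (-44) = -507/30400 = -0.02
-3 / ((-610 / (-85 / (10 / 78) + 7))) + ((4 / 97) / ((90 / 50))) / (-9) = -7737388/2396385 = -3.23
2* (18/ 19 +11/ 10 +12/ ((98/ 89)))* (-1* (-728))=12534184/665 = 18848.40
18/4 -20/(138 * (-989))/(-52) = 3992096/887133 = 4.50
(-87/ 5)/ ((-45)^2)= -29/3375 = -0.01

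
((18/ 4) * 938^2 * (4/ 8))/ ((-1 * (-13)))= 1979649/13 = 152280.69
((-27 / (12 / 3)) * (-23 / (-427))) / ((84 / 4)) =-207/11956 = -0.02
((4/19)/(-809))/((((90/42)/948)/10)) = -17696/15371 = -1.15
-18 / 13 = -1.38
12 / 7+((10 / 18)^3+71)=371936/5103 = 72.89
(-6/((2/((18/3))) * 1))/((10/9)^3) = -6561/500 = -13.12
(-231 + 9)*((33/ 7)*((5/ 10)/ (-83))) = 3663/581 = 6.30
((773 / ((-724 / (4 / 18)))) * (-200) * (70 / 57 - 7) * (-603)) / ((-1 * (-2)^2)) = -425980975/10317 = -41289.23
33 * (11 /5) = 363/5 = 72.60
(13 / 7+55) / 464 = 199/1624 = 0.12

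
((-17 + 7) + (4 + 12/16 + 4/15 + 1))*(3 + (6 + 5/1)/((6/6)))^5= -32134984/15 = -2142332.27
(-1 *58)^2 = 3364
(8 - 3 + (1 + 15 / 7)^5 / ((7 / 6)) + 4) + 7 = 32804176/117649 = 278.83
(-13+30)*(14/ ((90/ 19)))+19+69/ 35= 22433/315 = 71.22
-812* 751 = -609812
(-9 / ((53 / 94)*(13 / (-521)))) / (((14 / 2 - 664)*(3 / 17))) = -832558/150891 = -5.52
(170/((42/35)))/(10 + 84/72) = 850/67 = 12.69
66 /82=33/41 = 0.80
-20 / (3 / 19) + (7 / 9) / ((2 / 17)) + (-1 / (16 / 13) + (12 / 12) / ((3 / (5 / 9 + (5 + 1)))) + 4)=-49543/432 = -114.68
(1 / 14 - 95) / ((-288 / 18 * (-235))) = -1329/52640 = -0.03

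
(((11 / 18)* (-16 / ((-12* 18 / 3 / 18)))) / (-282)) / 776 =-11/984744 = 0.00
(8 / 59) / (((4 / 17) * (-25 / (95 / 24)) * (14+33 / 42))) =-2261/366390 = -0.01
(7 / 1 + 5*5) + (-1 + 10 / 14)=222/7 = 31.71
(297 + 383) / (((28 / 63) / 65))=99450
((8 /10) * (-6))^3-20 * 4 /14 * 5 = -121768/875 = -139.16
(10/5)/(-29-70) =-2/99 = -0.02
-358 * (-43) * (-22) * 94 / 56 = -3979349/7 = -568478.43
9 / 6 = 3/2 = 1.50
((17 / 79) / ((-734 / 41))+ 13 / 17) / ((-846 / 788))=-0.70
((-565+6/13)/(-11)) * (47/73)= 344933/10439 = 33.04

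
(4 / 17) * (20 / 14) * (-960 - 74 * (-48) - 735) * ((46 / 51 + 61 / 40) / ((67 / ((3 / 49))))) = 9194007/6641509 = 1.38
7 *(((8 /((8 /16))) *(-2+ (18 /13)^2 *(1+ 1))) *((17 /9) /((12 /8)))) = 1180480/4563 = 258.71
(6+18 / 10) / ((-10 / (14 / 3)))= -91/25 = -3.64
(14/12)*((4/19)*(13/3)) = 182/171 = 1.06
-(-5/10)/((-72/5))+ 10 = 1435/144 = 9.97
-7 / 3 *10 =-70/3 = -23.33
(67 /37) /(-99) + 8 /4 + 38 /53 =2.70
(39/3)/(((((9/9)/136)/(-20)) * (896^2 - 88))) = -4420/100341 = -0.04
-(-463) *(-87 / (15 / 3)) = -40281/5 = -8056.20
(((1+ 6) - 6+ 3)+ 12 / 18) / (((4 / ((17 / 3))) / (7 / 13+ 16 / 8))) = 1309/78 = 16.78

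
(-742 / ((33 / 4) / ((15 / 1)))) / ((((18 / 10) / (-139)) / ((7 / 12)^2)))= 63172025/1782 = 35450.07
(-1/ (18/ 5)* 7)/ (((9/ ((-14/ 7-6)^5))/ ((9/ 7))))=81920/9 = 9102.22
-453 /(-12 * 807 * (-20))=-151/64560 = 0.00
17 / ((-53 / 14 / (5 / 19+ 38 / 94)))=-141848/47329 = -3.00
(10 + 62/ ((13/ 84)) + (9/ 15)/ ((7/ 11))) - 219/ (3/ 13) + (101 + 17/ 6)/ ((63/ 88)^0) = -1183751/2730 = -433.61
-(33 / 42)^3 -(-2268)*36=224040781/2744 = 81647.51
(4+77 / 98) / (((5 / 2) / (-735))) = -1407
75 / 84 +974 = 27297/28 = 974.89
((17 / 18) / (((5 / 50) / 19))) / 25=323/45 = 7.18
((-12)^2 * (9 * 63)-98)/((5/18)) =293580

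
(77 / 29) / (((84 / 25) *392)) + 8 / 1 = 1091603/136416 = 8.00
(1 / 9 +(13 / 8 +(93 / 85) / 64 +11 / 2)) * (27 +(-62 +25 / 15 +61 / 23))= -751782689/3378240 = -222.54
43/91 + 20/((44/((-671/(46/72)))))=-998191/2093 = -476.92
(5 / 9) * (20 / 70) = 10/63 = 0.16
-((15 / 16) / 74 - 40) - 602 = -562.01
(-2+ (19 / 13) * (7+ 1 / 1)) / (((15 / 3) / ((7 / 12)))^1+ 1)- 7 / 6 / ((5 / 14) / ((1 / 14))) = 20363/26130 = 0.78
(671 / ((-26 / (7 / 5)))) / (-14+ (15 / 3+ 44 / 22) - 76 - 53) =4697/17680 = 0.27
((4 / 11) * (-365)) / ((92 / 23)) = -365/11 = -33.18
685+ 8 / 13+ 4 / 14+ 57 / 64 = 3999875/5824 = 686.79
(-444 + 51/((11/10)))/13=-30.59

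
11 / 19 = 0.58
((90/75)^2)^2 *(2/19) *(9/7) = 23328/83125 = 0.28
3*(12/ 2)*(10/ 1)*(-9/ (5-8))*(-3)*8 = -12960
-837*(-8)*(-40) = -267840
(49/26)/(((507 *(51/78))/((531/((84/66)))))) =13629/5746 = 2.37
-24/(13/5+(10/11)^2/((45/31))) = -130680/17257 = -7.57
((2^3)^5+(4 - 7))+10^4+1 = 42766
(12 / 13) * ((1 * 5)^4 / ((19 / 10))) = 75000/247 = 303.64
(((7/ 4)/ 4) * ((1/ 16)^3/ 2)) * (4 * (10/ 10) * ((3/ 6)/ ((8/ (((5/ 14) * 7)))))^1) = 35/1048576 = 0.00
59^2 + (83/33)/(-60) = 6892297/1980 = 3480.96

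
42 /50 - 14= -329/25 = -13.16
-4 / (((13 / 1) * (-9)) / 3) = 0.10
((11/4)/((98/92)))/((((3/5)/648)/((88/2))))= 6011280/49 = 122679.18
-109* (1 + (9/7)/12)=-120.68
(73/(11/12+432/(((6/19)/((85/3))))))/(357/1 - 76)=876/130701811 = 0.00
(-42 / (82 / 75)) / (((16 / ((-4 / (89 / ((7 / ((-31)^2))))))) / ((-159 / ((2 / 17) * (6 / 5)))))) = -49667625/56107024 = -0.89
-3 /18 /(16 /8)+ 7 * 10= 839/12 = 69.92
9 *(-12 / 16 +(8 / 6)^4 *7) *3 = 6925/12 = 577.08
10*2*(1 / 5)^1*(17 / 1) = 68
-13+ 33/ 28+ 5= -191/28 = -6.82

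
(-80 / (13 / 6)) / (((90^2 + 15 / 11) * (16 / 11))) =-242/77233 = 0.00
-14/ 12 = -7/6 = -1.17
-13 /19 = -0.68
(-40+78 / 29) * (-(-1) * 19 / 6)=-10279/87 = -118.15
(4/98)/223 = 2/10927 = 0.00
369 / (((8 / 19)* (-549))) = -779/488 = -1.60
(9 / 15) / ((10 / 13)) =39/50 = 0.78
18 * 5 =90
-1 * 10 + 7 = -3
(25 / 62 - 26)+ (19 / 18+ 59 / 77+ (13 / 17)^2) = -143978435/6208587 = -23.19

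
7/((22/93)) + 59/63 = 42311/1386 = 30.53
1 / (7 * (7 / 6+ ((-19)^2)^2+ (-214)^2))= 6/7396963 = 0.00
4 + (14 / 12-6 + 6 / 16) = -11/24 = -0.46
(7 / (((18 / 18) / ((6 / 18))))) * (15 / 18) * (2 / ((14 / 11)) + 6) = 265/18 = 14.72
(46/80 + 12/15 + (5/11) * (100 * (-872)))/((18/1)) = -3487879/1584 = -2201.94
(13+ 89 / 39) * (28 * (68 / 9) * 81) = 3404352/13 = 261873.23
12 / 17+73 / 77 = 2165/1309 = 1.65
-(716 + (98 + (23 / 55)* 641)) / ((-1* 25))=59513/1375 = 43.28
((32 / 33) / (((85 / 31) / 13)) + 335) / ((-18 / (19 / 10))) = -18098849/504900 = -35.85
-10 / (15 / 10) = -20/3 = -6.67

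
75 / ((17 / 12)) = 900/17 = 52.94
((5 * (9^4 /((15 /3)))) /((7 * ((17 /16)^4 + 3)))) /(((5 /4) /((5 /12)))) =143327232/1960903 = 73.09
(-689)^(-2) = 1/474721 = 0.00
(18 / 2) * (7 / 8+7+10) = 1287/8 = 160.88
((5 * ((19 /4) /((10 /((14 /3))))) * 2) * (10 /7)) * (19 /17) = 35.39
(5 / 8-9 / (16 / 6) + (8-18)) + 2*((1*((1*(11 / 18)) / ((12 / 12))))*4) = -283/36 = -7.86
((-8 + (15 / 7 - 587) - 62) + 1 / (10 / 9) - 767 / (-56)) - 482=-314233/280 = -1122.26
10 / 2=5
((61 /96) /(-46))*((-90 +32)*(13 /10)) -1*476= -474.96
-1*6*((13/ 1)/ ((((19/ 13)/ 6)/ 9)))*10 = -28818.95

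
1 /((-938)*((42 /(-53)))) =53/39396 = 0.00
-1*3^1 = -3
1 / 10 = 0.10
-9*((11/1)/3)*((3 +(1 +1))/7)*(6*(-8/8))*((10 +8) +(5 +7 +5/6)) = 30525/7 = 4360.71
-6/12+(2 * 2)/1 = 7/2 = 3.50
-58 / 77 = -0.75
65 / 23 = 2.83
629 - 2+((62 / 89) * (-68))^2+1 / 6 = 136454659/47526 = 2871.16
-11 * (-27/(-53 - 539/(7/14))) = -99/377 = -0.26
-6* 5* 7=-210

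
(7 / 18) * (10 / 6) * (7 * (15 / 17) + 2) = 4865/918 = 5.30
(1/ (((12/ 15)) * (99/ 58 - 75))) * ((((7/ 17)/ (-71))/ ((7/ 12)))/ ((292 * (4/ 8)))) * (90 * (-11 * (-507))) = 0.58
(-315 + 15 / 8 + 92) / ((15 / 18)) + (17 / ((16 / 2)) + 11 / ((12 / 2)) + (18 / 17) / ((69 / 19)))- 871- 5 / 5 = -53165057/46920 = -1133.10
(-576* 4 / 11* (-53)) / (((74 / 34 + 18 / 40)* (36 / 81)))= 93415680/9823 = 9509.89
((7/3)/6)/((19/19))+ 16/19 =421/342 = 1.23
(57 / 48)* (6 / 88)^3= 513/1362944 = 0.00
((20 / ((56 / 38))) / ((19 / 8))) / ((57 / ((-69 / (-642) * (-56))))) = -3680/6099 = -0.60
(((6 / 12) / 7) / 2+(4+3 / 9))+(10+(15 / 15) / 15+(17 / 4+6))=864/35 = 24.69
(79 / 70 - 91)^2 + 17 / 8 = 79174187/9800 = 8079.00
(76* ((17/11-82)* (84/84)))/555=-4484/407 = -11.02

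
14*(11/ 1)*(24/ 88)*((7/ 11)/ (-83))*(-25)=7350/913 = 8.05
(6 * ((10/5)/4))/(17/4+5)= 12/37 = 0.32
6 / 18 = 1/3 = 0.33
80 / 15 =16/3 = 5.33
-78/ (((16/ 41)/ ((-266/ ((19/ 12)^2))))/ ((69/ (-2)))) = -13901706/19 = -731668.74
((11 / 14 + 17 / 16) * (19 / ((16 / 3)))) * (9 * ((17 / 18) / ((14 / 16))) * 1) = 63.96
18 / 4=4.50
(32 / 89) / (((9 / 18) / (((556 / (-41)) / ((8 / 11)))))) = -48928/3649 = -13.41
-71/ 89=-0.80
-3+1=-2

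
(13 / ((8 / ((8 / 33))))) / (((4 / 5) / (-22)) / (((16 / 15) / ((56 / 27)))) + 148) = 39/14645 = 0.00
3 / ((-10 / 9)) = -27/10 = -2.70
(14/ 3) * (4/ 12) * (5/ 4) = 35/18 = 1.94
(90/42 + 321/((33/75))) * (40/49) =2253600/3773 = 597.30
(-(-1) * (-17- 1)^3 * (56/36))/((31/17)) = -154224/31 = -4974.97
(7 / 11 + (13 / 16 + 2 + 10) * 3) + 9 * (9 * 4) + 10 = 65661/176 = 373.07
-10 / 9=-1.11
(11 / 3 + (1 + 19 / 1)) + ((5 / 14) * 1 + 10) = 1429/42 = 34.02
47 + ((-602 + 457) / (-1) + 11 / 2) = 395/2 = 197.50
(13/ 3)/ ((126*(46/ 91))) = 169/2484 = 0.07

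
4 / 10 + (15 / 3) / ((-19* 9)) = 317/855 = 0.37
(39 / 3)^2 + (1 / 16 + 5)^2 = 49825/256 = 194.63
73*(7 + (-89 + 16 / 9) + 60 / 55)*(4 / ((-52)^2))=-285941/33462 = -8.55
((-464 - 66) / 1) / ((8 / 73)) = -4836.25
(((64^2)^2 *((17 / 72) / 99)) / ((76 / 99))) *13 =115867648/171 = 677588.58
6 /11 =0.55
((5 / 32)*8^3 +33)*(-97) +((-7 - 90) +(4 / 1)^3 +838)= -10156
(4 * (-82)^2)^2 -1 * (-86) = 723394902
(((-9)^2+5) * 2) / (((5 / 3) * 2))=258/5 = 51.60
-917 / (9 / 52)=-47684/9 = -5298.22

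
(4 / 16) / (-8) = -1/32 = -0.03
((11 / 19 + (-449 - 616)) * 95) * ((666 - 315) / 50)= -3549312/5 = -709862.40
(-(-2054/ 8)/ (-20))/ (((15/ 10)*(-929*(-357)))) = -1027/39798360 = 0.00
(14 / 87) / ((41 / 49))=686/3567 = 0.19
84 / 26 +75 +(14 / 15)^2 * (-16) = 188057/2925 = 64.29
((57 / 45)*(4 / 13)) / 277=76/54015 = 0.00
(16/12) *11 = 44/3 = 14.67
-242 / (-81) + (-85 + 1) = -6562/81 = -81.01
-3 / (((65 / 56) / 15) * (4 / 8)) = -1008/13 = -77.54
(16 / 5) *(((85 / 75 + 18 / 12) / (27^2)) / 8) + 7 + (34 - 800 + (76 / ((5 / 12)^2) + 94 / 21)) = -121232876/382725 = -316.76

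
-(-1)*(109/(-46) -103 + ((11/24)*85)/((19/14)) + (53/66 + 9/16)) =-17373935/230736 = -75.30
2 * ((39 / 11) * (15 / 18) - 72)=-1519/11 = -138.09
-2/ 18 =-1/9 = -0.11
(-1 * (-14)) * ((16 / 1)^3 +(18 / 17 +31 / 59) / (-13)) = 747686170/13039 = 57342.29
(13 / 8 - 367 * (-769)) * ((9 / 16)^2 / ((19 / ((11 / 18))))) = 223521903/77824 = 2872.15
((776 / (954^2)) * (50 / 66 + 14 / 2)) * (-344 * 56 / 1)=-956727296/7508457 = -127.42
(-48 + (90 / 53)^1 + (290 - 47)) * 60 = 625500/53 = 11801.89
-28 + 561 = 533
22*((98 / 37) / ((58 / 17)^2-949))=-56644/911199 = -0.06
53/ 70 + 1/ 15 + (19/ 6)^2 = 13673/1260 = 10.85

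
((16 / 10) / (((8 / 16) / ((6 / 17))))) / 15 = 0.08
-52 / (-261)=52/261 = 0.20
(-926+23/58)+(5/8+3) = -213899/232 = -921.98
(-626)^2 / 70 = 195938/35 = 5598.23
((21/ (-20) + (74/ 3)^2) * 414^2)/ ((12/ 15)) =520524891/4 = 130131222.75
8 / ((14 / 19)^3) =6859/343 = 20.00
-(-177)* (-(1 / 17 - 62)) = 186381/17 = 10963.59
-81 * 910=-73710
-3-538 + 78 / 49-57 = -29224/49 = -596.41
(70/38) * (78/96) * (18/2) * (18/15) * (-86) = -105651/76 = -1390.14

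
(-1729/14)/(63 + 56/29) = -7163/3766 = -1.90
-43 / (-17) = 43/17 = 2.53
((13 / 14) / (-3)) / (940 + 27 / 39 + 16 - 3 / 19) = -3211/9923088 = 0.00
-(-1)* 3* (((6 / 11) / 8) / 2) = 9/88 = 0.10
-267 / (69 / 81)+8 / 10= -35953/115 = -312.63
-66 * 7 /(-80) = 231/40 = 5.78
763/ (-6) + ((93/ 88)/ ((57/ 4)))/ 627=-5554762/43681 = -127.17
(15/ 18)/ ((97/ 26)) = 0.22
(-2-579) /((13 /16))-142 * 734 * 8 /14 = -5484928/91 = -60273.93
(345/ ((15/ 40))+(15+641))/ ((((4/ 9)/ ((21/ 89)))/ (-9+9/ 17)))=-10723104/1513 = -7087.31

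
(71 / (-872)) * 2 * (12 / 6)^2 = -71/109 = -0.65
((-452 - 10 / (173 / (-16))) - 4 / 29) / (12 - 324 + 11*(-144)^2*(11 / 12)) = -282967/130928649 = 0.00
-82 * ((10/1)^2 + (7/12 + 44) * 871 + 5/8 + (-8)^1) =-38301913/12 = -3191826.08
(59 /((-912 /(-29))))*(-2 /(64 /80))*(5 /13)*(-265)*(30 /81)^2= 283384375/4321512 = 65.58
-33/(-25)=33/25 = 1.32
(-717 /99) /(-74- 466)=239/17820 = 0.01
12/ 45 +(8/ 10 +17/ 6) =39/10 = 3.90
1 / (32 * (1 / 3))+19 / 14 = 325/224 = 1.45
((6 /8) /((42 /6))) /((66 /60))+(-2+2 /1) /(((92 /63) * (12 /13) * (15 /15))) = 15/154 = 0.10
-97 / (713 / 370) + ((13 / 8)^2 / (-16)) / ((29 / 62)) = -50.69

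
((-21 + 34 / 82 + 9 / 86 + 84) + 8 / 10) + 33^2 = 20333019/17630 = 1153.32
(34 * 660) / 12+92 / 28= 13113/7 = 1873.29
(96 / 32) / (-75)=-1/25 = -0.04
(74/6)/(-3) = -37/9 = -4.11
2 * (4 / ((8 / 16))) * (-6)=-96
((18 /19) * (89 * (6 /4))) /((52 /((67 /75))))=53667/24700 = 2.17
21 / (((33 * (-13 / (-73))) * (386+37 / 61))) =4453/481767 = 0.01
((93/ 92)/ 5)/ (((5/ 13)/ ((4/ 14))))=1209/8050 = 0.15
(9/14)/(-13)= -9/182 = -0.05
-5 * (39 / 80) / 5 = -39/80 = -0.49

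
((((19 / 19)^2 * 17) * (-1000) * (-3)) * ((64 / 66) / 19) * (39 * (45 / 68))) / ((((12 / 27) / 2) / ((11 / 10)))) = 6318000/19 = 332526.32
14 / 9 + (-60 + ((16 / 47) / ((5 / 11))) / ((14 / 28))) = -120442/2115 = -56.95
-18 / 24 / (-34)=3/136 = 0.02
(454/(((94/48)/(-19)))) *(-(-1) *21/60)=-362292/235 = -1541.67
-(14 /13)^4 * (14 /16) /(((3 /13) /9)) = -100842/2197 = -45.90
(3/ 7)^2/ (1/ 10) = 90/49 = 1.84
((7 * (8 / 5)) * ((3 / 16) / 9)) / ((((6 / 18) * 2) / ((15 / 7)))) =3/4 = 0.75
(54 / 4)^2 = 729/4 = 182.25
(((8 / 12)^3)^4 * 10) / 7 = 0.01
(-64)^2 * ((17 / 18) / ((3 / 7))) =243712/27 = 9026.37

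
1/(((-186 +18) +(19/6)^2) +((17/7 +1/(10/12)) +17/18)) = -1260/193283 = -0.01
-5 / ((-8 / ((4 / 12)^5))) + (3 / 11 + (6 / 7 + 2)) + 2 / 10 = 2494133/748440 = 3.33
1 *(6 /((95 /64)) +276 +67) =32969/95 = 347.04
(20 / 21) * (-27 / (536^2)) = -45/502768 = 0.00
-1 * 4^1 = -4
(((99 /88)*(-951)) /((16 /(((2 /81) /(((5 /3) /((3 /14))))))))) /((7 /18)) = -8559/15680 = -0.55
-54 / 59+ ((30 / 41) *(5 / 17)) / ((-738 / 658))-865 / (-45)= 274885367/15174387 = 18.12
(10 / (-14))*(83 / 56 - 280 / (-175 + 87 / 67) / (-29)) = -67405265/66150392 = -1.02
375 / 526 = 0.71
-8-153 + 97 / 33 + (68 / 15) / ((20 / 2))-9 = -45817/275 = -166.61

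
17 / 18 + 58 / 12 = 52/9 = 5.78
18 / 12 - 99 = -195/2 = -97.50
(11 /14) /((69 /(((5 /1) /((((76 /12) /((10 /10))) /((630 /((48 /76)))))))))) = 825/92 = 8.97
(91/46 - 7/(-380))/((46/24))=52353/50255 = 1.04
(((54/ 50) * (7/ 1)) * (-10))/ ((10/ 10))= -378/5 = -75.60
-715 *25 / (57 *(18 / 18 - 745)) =17875/42408 = 0.42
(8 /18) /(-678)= -2/3051 = 0.00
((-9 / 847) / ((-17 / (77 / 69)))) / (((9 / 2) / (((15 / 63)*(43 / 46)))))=215/6232149 = 0.00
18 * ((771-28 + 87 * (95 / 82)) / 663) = 207573/9061 = 22.91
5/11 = 0.45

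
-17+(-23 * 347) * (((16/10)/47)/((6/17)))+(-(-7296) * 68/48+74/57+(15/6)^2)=9556.75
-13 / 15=-0.87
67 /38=1.76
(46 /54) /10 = 23/270 = 0.09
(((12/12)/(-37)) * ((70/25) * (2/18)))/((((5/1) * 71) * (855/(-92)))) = 1288/505369125 = 0.00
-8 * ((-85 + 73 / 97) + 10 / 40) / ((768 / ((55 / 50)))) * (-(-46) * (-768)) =-16491046/485 = -34002.16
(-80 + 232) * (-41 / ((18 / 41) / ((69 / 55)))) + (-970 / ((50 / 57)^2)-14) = -157434949/8250 = -19083.02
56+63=119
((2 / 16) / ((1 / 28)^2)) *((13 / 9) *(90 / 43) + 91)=396214/43 = 9214.28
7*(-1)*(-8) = 56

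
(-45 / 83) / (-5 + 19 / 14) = 210/1411 = 0.15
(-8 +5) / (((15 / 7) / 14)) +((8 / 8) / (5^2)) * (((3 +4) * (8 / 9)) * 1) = -4354/225 = -19.35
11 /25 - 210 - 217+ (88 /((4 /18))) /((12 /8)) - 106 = -6714/25 = -268.56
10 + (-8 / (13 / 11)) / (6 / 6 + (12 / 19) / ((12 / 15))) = 1374/221 = 6.22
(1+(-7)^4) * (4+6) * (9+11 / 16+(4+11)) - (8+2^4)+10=2371919/4 = 592979.75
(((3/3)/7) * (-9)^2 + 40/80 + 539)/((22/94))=362605/154 = 2354.58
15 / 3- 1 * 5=0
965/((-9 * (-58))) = 965/522 = 1.85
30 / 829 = 0.04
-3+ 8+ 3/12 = 21/4 = 5.25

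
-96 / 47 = -2.04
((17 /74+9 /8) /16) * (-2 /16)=-401/37888 = -0.01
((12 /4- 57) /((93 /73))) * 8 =-10512/31 = -339.10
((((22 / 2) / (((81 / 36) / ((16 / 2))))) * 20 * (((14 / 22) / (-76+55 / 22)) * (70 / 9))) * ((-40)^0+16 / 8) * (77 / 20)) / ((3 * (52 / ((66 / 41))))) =-271040/43173 = -6.28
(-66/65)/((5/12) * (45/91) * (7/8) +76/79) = -166848/187705 = -0.89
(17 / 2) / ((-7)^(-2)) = 833/2 = 416.50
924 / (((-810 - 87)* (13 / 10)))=-3080/3887 = -0.79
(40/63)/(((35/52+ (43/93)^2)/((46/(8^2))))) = 1436695/2792041 = 0.51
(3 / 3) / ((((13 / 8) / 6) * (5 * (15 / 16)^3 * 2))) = 32768/73125 = 0.45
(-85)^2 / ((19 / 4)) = 28900/19 = 1521.05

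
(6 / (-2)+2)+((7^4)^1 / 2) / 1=2399/2 = 1199.50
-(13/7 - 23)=148/7 = 21.14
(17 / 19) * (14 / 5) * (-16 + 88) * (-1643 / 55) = -5388.41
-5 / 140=-1/28 = -0.04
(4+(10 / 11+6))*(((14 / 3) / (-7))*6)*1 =-480/11 = -43.64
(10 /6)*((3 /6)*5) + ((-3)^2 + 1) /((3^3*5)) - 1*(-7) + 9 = 1093/54 = 20.24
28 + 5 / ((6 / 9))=71/2 = 35.50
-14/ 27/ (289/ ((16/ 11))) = -224/85833 = 0.00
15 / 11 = 1.36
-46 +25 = -21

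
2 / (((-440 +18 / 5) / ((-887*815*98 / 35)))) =9276.51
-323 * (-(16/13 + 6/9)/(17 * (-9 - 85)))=-703/1833 = -0.38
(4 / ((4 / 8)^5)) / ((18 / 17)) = 1088/9 = 120.89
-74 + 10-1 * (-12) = -52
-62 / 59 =-1.05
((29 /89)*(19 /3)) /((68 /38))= 10469/9078 = 1.15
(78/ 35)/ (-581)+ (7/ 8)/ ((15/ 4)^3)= 175102/13726125 = 0.01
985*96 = 94560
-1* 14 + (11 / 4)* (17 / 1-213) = -553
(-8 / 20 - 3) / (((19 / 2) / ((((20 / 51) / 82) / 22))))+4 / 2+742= 19126006/25707 = 744.00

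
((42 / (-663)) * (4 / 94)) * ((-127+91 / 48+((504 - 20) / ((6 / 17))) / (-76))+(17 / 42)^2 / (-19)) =19192153/49732956 = 0.39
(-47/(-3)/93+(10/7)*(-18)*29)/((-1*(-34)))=-1456051/66402 = -21.93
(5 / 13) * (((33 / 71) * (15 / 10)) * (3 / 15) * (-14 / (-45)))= 77/4615 = 0.02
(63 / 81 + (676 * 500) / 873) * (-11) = -413941/97 = -4267.43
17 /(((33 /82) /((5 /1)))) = 6970/33 = 211.21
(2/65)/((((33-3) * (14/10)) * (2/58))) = 29/1365 = 0.02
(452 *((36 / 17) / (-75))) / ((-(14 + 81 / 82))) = 444768/522325 = 0.85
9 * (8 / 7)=72/7 = 10.29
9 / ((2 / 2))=9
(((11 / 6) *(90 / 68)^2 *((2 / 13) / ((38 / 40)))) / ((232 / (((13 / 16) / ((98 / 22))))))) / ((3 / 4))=136125/249686752 = 0.00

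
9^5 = 59049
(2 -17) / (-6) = 5/2 = 2.50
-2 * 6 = -12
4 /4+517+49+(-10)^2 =667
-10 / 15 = -2/3 = -0.67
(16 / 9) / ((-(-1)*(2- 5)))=-16/27 = -0.59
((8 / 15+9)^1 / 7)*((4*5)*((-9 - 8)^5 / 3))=-812158204/63 = -12891400.06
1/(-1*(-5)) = 1/5 = 0.20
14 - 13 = 1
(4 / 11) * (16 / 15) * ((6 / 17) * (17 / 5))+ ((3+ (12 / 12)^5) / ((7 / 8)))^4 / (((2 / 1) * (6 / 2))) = 145101184/1980825 = 73.25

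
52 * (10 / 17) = 520/17 = 30.59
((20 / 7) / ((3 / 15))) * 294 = 4200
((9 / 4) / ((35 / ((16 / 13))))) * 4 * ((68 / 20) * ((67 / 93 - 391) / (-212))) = 569568/287525 = 1.98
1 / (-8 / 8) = -1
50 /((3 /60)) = 1000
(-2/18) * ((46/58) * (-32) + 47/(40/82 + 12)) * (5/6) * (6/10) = 35661/29696 = 1.20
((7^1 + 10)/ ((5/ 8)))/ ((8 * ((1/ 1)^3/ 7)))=119/5 = 23.80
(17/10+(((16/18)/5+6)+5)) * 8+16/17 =79532/765 = 103.96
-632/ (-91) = 632/91 = 6.95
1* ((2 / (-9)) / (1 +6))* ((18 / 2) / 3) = -0.10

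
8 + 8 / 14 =60/7 = 8.57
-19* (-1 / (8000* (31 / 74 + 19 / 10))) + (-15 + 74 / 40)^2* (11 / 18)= 217607783/2059200 = 105.68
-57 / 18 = -19/6 = -3.17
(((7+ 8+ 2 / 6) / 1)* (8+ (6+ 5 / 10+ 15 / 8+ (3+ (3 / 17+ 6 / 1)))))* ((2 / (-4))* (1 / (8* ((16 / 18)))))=-239775/8704 = -27.55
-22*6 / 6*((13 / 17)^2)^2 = -628342/83521 = -7.52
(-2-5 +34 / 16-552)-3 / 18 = -13369/24 = -557.04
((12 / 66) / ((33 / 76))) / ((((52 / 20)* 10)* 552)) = 19/651222 = 0.00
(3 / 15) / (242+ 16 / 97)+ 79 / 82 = 2321626/2407725 = 0.96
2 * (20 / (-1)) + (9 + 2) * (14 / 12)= -163/6 = -27.17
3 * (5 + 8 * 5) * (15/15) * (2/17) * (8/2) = 63.53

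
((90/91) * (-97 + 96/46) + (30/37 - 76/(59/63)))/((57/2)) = -530651272/86811361 = -6.11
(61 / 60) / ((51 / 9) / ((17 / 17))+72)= 61/4660 = 0.01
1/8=0.12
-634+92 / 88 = -632.95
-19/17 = -1.12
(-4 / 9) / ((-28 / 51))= 17/21 = 0.81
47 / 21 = 2.24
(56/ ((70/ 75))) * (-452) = -27120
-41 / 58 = -0.71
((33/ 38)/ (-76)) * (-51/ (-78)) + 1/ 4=18211/75088 = 0.24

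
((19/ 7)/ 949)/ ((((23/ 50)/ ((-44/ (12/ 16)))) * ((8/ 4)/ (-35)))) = 418000/65481 = 6.38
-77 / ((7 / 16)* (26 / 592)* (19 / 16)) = -833536/247 = -3374.64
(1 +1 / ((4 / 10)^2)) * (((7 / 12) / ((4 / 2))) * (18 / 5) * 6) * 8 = 1827/5 = 365.40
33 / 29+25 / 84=3497/2436 = 1.44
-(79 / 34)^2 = -6241/1156 = -5.40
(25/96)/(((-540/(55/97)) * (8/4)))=-275/2011392 = 0.00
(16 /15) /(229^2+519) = 1/49650 = 0.00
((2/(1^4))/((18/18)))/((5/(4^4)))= 512/5 = 102.40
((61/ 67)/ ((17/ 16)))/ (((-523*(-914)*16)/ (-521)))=-31781/544467058 = 0.00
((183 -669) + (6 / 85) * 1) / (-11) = 41304/935 = 44.18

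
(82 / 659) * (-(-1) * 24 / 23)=1968/15157 = 0.13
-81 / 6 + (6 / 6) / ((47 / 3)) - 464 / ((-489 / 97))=3613145/45966 = 78.60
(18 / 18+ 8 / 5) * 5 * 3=39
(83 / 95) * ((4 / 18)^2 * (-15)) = -332/513 = -0.65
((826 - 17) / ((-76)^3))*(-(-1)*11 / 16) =-8899/7023616 = 0.00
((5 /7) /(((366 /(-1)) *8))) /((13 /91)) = -5/2928 = 0.00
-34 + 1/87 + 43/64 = -185507/5568 = -33.32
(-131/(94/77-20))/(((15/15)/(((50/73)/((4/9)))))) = 756525/70372 = 10.75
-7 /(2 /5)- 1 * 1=-37/2 = -18.50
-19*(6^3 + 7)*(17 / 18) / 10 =-72029/180 = -400.16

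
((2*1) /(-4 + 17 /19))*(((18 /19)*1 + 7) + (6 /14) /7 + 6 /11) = -175204/31801 = -5.51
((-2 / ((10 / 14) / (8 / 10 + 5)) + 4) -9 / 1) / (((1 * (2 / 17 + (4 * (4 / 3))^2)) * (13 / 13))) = -81243/109250 = -0.74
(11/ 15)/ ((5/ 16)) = 176/75 = 2.35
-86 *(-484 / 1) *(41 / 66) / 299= 77572/897 = 86.48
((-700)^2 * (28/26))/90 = 686000/117 = 5863.25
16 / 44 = 4/11 = 0.36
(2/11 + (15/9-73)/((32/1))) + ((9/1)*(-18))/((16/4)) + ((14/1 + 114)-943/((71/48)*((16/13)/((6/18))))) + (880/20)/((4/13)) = 2091481/37488 = 55.79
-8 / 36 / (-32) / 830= 1/119520 = 0.00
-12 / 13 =-0.92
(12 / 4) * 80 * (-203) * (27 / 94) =-657720/47 = -13994.04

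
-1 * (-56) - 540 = -484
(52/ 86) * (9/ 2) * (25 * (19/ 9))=6175/43 = 143.60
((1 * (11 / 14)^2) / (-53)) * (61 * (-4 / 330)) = 671/77910 = 0.01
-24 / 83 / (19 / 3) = -72/1577 = -0.05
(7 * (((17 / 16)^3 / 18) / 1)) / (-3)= -34391/221184 = -0.16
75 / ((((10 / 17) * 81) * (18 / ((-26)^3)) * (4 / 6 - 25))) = 373490/5913 = 63.16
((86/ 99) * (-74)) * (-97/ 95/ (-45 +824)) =617308/7326495 = 0.08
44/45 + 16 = 764/45 = 16.98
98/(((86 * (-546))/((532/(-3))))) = 1862/5031 = 0.37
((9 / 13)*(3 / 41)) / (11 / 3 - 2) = 81/2665 = 0.03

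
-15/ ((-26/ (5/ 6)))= 25/52 = 0.48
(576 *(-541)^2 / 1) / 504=2341448/7 = 334492.57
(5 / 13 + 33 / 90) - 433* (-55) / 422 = 2352874/41145 = 57.18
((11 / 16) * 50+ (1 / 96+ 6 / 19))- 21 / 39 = 810067/23712 = 34.16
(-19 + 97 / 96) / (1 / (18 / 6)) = -1727/32 = -53.97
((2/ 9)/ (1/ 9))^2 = 4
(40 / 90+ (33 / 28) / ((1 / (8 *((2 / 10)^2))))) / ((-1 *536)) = -647/422100 = 0.00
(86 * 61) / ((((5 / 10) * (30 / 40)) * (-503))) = -41968/1509 = -27.81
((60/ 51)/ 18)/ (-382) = -5/29223 = 0.00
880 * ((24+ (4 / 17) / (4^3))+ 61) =1271655/17 = 74803.24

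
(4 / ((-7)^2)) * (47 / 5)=188/245 = 0.77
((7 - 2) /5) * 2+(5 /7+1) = 26/7 = 3.71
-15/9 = -5/3 = -1.67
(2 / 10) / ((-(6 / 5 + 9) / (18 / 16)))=-3/136 = -0.02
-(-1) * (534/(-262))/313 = -267/41003 = -0.01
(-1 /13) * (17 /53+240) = -12737/689 = -18.49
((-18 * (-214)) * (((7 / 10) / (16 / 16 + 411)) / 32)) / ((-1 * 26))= -6741/856960 = -0.01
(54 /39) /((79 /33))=594/1027 = 0.58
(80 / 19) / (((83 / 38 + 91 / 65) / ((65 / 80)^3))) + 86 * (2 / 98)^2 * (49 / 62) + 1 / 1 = 219587491/132408192 = 1.66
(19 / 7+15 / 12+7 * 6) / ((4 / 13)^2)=217503/448 = 485.50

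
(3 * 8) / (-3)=-8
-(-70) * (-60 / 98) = -300/7 = -42.86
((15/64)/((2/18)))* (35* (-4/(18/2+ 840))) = -1575/4528 = -0.35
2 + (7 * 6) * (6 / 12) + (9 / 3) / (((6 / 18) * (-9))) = 22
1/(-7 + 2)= -1/5 = -0.20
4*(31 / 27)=124/27 = 4.59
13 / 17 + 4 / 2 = 47/17 = 2.76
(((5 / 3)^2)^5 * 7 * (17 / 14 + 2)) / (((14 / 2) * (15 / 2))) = 9765625/137781 = 70.88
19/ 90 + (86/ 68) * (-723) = -699341/765 = -914.17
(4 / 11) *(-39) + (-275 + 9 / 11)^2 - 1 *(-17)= 9096597/121 = 75178.49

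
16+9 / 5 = 89/5 = 17.80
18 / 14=9/7 = 1.29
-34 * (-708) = 24072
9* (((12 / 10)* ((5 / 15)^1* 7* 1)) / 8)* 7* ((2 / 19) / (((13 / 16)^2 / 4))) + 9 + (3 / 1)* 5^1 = 611112/16055 = 38.06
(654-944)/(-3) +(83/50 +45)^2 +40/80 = 17057417/7500 = 2274.32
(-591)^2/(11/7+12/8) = 4889934/43 = 113719.40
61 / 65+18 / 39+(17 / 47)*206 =17839/235 = 75.91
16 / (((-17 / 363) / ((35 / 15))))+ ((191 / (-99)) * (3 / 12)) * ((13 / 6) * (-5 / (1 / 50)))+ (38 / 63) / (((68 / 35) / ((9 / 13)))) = -8273399/15444 = -535.70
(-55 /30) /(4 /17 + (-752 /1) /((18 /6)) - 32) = 187/28808 = 0.01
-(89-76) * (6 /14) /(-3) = 1.86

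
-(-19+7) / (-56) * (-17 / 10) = 51/140 = 0.36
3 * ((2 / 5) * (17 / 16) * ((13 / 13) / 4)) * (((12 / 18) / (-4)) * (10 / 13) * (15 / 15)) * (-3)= 51/416 = 0.12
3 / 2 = 1.50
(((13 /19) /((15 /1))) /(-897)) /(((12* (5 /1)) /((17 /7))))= -17/8259300 = 0.00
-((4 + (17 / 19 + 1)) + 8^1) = -264/19 = -13.89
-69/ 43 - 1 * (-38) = 1565/43 = 36.40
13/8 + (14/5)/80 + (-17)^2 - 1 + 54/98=290.21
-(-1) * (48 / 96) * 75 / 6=25/4 = 6.25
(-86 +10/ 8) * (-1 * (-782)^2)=51826659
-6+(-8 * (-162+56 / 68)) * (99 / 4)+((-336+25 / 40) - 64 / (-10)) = 21473017/680 = 31577.97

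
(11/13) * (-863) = -9493/13 = -730.23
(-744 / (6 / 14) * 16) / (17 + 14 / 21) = -83328/53 = -1572.23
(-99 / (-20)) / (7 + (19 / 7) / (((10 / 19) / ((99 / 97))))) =67221/166538 = 0.40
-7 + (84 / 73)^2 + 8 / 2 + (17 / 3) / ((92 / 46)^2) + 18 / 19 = 0.69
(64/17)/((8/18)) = 8.47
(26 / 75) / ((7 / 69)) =598/175 = 3.42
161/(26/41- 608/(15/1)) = -99015/24538 = -4.04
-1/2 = -0.50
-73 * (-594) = 43362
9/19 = 0.47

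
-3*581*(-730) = 1272390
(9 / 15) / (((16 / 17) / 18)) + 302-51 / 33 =137249/440 = 311.93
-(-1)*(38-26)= 12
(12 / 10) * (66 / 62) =198/155 = 1.28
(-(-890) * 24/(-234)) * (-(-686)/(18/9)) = -1221080/39 = -31309.74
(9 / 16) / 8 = 9/128 = 0.07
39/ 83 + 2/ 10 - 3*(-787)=980093/415 = 2361.67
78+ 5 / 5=79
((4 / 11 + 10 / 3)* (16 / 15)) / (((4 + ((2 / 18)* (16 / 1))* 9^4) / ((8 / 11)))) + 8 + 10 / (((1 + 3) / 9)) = 968874773/31766130 = 30.50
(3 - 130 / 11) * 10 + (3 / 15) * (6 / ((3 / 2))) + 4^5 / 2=23354/55 = 424.62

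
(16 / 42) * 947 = 360.76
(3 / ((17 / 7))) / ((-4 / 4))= -21/17 = -1.24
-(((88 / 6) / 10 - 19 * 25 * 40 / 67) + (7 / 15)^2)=4249607/15075 = 281.90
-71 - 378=-449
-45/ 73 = -0.62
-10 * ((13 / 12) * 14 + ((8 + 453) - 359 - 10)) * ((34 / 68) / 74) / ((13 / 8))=-6430/1443 = -4.46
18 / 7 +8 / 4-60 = -388/7 = -55.43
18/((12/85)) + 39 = 333/2 = 166.50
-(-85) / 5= 17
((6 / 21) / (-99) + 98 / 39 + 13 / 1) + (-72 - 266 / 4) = -2216035/18018 = -122.99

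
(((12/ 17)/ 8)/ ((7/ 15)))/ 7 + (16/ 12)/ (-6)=-2927/14994 = -0.20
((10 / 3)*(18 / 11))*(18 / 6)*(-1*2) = -360/11 = -32.73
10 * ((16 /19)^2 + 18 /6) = 13390/361 = 37.09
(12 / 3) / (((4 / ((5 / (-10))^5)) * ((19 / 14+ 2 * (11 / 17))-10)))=119/27984 = 0.00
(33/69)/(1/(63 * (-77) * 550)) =-29348550/23 = -1276023.91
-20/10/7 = -0.29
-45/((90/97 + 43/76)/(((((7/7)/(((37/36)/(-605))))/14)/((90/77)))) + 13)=-3649140/1050829 = -3.47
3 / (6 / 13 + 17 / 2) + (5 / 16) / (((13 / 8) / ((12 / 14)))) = 0.50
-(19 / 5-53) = 49.20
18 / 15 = 6/5 = 1.20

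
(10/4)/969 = 5/1938 = 0.00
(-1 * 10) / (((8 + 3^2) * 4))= -5/34 = -0.15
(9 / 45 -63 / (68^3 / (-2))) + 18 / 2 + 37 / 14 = 65168237/5502560 = 11.84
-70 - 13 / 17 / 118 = -140433/2006 = -70.01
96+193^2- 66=37279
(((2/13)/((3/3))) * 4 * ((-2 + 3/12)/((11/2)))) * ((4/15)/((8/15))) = -14/143 = -0.10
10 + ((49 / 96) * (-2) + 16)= 1199/48 = 24.98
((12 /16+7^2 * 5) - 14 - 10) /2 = 887/8 = 110.88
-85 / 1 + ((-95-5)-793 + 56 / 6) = -2906/3 = -968.67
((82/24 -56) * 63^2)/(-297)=30919/44 = 702.70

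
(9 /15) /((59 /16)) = 48/295 = 0.16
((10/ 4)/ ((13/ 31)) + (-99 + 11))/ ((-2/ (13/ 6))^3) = 13351/128 = 104.30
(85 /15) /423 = 17/1269 = 0.01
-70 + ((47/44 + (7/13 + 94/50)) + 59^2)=48827159/14300 = 3414.49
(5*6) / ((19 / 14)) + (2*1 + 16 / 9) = 4426/171 = 25.88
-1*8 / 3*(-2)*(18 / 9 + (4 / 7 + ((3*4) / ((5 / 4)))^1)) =2272/35 = 64.91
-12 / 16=-3/4 = -0.75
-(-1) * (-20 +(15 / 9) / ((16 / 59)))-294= -14777/48 = -307.85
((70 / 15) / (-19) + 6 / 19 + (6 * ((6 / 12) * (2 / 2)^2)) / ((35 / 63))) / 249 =1559/70965 = 0.02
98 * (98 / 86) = 4802/43 = 111.67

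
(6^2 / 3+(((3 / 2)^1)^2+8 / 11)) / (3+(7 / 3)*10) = 1977/3476 = 0.57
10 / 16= 5/8 = 0.62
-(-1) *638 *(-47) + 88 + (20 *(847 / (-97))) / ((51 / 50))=-148752406/4947 = -30069.21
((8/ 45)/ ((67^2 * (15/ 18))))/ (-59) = -16/19863825 = 0.00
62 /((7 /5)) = 310/7 = 44.29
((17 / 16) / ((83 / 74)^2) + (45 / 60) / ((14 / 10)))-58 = -5460745/96446 = -56.62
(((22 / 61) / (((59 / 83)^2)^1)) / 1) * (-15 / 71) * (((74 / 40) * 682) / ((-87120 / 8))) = 7901683/452286330 = 0.02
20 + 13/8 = 173/8 = 21.62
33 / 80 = 0.41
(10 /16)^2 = 25/64 = 0.39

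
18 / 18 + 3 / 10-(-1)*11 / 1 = 123/10 = 12.30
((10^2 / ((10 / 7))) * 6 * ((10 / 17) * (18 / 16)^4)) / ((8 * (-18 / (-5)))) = 1913625/139264 = 13.74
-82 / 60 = -1.37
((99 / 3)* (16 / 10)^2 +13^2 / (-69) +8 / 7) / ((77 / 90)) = 6025926/61985 = 97.22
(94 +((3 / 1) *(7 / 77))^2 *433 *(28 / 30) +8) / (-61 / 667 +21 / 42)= 106581264/329725 = 323.24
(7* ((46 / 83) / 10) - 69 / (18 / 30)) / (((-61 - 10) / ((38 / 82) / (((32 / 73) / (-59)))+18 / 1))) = -692258347/9664520 = -71.63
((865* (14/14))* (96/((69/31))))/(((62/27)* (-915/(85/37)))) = -2117520/51911 = -40.79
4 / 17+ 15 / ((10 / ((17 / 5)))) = 907/170 = 5.34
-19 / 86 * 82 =-779/43 = -18.12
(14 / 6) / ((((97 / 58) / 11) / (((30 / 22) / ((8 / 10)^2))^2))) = 9515625/136576 = 69.67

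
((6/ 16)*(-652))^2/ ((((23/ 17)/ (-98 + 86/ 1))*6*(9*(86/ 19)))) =-8581787/3956 = -2169.31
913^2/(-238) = -833569/238 = -3502.39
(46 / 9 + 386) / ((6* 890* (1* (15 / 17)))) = 0.08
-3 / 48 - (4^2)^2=-256.06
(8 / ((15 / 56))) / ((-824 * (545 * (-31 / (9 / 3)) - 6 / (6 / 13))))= 28/4360505 = 0.00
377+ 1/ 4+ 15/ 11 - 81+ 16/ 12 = 39461/132 = 298.95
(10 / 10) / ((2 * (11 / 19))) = 19/22 = 0.86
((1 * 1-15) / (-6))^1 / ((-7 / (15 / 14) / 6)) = -2.14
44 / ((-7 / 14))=-88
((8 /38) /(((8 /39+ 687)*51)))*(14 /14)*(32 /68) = 416/147164291 = 0.00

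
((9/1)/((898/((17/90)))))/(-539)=-17/4840220 = 0.00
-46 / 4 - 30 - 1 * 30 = -143/2 = -71.50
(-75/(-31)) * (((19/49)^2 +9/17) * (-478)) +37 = -947877001/1265327 = -749.12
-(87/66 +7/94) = -720/517 = -1.39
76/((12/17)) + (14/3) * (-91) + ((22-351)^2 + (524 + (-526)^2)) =385124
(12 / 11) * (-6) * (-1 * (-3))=-216/11 = -19.64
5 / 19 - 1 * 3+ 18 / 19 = -34/19 = -1.79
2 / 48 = 1/24 = 0.04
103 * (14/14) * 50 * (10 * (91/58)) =2343250/29 = 80801.72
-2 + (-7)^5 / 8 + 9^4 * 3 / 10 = -5383/40 = -134.58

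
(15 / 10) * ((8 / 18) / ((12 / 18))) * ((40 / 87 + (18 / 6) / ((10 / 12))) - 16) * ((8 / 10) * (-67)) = 1391992/2175 = 640.00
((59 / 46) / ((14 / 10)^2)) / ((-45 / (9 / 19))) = -0.01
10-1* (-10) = 20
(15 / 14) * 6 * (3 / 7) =135/49 = 2.76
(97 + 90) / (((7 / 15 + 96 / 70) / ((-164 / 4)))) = -805035/193 = -4171.17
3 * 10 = 30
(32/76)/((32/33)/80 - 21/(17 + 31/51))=-1185360/3323461 = -0.36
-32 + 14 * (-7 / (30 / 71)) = -3959/15 = -263.93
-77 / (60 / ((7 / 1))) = -539/60 = -8.98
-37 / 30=-1.23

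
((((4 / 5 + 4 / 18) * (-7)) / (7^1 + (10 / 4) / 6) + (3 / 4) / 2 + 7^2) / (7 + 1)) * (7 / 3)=3619147/256320 = 14.12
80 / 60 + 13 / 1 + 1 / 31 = 1336/93 = 14.37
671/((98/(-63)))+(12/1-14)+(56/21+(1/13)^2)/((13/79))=-38488967/92274 = -417.12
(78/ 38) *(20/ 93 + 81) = 98189/589 = 166.70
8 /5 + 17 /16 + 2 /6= 719/240 = 3.00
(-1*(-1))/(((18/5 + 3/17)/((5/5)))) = 85/321 = 0.26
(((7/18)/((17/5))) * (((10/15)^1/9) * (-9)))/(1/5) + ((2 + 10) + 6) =8087/459 = 17.62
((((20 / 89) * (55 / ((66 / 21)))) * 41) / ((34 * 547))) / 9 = 7175/7448499 = 0.00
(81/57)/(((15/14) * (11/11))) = 126/95 = 1.33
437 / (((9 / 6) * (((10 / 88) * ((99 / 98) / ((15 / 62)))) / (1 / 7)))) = 24472/279 = 87.71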